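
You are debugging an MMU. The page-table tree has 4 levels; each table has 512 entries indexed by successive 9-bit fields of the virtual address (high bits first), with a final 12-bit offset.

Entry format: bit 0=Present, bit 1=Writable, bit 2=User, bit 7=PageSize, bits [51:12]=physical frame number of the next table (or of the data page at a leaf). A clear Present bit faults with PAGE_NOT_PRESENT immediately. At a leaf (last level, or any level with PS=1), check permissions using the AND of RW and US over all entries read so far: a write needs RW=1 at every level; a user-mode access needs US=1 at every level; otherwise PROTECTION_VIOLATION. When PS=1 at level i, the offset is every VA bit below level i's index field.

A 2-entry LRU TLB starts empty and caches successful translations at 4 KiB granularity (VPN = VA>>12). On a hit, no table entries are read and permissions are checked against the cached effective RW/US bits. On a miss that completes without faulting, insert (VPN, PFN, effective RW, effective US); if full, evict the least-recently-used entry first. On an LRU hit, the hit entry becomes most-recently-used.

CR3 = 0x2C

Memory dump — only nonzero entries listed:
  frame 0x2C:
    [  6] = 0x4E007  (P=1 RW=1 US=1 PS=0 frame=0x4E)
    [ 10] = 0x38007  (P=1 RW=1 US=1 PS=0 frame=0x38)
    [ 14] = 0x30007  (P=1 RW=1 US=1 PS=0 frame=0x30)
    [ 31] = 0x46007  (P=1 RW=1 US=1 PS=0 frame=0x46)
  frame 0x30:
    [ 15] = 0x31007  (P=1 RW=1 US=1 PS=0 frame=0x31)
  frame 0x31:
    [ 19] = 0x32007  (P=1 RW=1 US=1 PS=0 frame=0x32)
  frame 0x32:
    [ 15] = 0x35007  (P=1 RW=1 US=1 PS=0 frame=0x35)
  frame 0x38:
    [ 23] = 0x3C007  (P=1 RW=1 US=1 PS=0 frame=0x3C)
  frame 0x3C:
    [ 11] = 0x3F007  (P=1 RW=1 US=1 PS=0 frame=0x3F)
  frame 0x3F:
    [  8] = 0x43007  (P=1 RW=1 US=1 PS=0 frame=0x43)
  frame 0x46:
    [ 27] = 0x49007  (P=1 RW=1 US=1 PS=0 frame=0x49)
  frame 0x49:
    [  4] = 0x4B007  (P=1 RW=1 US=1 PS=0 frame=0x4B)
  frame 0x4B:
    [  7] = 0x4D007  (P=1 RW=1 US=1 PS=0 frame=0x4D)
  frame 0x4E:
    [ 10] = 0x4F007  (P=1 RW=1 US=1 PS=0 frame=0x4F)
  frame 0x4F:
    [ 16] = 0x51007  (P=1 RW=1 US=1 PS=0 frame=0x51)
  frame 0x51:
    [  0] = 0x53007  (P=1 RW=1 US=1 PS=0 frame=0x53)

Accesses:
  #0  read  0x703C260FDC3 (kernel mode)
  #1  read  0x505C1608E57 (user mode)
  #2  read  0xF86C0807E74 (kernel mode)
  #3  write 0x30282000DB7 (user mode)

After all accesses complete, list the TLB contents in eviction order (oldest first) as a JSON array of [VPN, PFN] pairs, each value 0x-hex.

Trace:
#0 VA=0x703C260FDC3 (r,kernel):
  lvl0: tbl 0x2C, slot 14 ⇒ 0x30007 (P1/RW1/US1/PS0)
  lvl1: tbl 0x30, slot 15 ⇒ 0x31007 (P1/RW1/US1/PS0)
  lvl2: tbl 0x31, slot 19 ⇒ 0x32007 (P1/RW1/US1/PS0)
  lvl3: tbl 0x32, slot 15 ⇒ 0x35007 (P1/RW1/US1/PS0)
  ⇒ phys 0x35DC3  [4 reads]
#1 VA=0x505C1608E57 (r,user):
  lvl0: tbl 0x2C, slot 10 ⇒ 0x38007 (P1/RW1/US1/PS0)
  lvl1: tbl 0x38, slot 23 ⇒ 0x3C007 (P1/RW1/US1/PS0)
  lvl2: tbl 0x3C, slot 11 ⇒ 0x3F007 (P1/RW1/US1/PS0)
  lvl3: tbl 0x3F, slot 8 ⇒ 0x43007 (P1/RW1/US1/PS0)
  ⇒ phys 0x43E57  [4 reads]
#2 VA=0xF86C0807E74 (r,kernel):
  lvl0: tbl 0x2C, slot 31 ⇒ 0x46007 (P1/RW1/US1/PS0)
  lvl1: tbl 0x46, slot 27 ⇒ 0x49007 (P1/RW1/US1/PS0)
  lvl2: tbl 0x49, slot 4 ⇒ 0x4B007 (P1/RW1/US1/PS0)
  lvl3: tbl 0x4B, slot 7 ⇒ 0x4D007 (P1/RW1/US1/PS0)
  ⇒ phys 0x4DE74  [4 reads]
#3 VA=0x30282000DB7 (w,user):
  lvl0: tbl 0x2C, slot 6 ⇒ 0x4E007 (P1/RW1/US1/PS0)
  lvl1: tbl 0x4E, slot 10 ⇒ 0x4F007 (P1/RW1/US1/PS0)
  lvl2: tbl 0x4F, slot 16 ⇒ 0x51007 (P1/RW1/US1/PS0)
  lvl3: tbl 0x51, slot 0 ⇒ 0x53007 (P1/RW1/US1/PS0)
  ⇒ phys 0x53DB7  [4 reads]

TLB: [["0xF86C0807", "0x4D"], ["0x30282000", "0x53"]]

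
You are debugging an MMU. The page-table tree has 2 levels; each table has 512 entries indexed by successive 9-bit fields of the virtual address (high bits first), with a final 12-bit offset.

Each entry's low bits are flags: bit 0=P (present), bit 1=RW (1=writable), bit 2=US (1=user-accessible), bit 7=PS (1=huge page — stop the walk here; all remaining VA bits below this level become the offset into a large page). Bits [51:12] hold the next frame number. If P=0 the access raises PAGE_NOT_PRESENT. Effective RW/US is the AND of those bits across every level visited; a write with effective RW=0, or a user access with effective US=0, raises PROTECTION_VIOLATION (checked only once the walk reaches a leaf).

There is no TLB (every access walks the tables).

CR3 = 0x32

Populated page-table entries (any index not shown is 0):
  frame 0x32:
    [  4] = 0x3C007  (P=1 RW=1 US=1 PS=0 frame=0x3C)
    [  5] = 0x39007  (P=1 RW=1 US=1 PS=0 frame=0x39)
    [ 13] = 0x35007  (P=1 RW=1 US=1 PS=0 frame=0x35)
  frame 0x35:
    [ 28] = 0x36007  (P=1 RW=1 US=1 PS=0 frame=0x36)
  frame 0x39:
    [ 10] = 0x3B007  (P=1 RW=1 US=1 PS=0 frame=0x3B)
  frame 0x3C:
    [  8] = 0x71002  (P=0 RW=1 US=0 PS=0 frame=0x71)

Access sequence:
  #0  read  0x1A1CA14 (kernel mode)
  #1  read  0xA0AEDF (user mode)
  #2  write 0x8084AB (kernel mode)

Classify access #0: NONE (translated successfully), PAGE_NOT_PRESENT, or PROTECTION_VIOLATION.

Walk each access:
#0 VA=0x1A1CA14 (r,kernel):
  L0 @0x32[13] → 0x35007  P=1,RW=1,US=1,PS=0
  L1 @0x35[28] → 0x36007  P=1,RW=1,US=1,PS=0
  ✓ 0x36A14  — 2 lookups
#1 VA=0xA0AEDF (r,user):
  L0 @0x32[5] → 0x39007  P=1,RW=1,US=1,PS=0
  L1 @0x39[10] → 0x3B007  P=1,RW=1,US=1,PS=0
  ✓ 0x3BEDF  — 2 lookups
#2 VA=0x8084AB (w,kernel):
  L0 @0x32[4] → 0x3C007  P=1,RW=1,US=1,PS=0
  L1 @0x3C[8] → 0x71002  P=0,RW=1,US=0,PS=0
  → PAGE_NOT_PRESENT  (2 entries read)

Access #0 fault: NONE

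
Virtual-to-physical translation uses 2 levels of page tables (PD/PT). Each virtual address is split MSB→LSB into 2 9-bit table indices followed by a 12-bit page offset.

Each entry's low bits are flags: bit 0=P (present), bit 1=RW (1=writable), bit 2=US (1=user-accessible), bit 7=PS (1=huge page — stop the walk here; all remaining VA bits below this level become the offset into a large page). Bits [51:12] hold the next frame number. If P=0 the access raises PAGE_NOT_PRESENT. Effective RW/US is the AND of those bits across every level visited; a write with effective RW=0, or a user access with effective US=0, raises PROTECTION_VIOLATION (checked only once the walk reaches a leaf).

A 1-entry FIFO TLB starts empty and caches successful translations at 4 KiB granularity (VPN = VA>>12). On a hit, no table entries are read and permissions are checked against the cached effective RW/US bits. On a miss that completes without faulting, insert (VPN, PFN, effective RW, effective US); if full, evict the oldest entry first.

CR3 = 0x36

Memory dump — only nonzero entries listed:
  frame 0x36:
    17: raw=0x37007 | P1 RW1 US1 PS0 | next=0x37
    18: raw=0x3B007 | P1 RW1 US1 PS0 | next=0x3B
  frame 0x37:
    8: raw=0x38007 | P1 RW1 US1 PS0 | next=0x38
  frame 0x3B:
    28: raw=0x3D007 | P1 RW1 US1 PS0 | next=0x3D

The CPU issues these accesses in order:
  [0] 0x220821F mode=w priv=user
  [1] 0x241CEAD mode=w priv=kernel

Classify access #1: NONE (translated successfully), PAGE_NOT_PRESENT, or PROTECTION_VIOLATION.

Trace:
#0 VA=0x220821F (w,user):
  lvl0: tbl 0x36, slot 17 ⇒ 0x37007 (P1/RW1/US1/PS0)
  lvl1: tbl 0x37, slot 8 ⇒ 0x38007 (P1/RW1/US1/PS0)
  → PA=0x3821F  (2 entries read)
#1 VA=0x241CEAD (w,kernel):
  lvl0: tbl 0x36, slot 18 ⇒ 0x3B007 (P1/RW1/US1/PS0)
  lvl1: tbl 0x3B, slot 28 ⇒ 0x3D007 (P1/RW1/US1/PS0)
  → PA=0x3DEAD  (2 entries read)

Access #1 fault: NONE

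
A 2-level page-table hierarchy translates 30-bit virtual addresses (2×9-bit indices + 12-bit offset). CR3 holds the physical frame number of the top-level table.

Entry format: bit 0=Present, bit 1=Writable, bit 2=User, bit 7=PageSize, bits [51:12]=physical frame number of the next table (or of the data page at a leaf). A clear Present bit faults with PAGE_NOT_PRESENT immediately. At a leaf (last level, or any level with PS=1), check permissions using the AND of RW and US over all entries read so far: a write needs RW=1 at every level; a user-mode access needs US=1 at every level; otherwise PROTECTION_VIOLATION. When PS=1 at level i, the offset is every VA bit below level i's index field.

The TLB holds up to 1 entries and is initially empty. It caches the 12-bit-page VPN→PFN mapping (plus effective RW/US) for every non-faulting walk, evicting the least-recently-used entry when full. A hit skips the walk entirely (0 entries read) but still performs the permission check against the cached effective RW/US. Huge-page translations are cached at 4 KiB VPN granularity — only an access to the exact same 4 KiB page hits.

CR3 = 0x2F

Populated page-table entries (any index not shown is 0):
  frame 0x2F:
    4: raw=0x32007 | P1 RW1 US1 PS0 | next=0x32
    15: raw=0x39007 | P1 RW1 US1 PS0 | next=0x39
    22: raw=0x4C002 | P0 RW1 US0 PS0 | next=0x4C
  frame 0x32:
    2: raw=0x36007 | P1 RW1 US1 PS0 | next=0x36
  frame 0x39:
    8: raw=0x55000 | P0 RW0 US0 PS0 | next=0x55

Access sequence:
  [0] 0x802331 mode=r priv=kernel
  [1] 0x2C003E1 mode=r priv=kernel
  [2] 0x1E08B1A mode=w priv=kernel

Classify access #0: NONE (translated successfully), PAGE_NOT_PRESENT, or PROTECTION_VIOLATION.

Walk each access:
#0 VA=0x802331 (r,kernel):
  [0] read 0x2F idx=4: raw=0x32007 flags P=1 W=1 U=1 S=0
  [1] read 0x32 idx=2: raw=0x36007 flags P=1 W=1 U=1 S=0
  ⇒ phys 0x36331  [2 reads]
#1 VA=0x2C003E1 (r,kernel):
  [0] read 0x2F idx=22: raw=0x4C002 flags P=0 W=1 U=0 S=0
  ⇒ fault: PAGE_NOT_PRESENT  — 1 lookups
#2 VA=0x1E08B1A (w,kernel):
  [0] read 0x2F idx=15: raw=0x39007 flags P=1 W=1 U=1 S=0
  [1] read 0x39 idx=8: raw=0x55000 flags P=0 W=0 U=0 S=0
  ⇒ fault: PAGE_NOT_PRESENT  — 2 lookups

Access #0 fault: NONE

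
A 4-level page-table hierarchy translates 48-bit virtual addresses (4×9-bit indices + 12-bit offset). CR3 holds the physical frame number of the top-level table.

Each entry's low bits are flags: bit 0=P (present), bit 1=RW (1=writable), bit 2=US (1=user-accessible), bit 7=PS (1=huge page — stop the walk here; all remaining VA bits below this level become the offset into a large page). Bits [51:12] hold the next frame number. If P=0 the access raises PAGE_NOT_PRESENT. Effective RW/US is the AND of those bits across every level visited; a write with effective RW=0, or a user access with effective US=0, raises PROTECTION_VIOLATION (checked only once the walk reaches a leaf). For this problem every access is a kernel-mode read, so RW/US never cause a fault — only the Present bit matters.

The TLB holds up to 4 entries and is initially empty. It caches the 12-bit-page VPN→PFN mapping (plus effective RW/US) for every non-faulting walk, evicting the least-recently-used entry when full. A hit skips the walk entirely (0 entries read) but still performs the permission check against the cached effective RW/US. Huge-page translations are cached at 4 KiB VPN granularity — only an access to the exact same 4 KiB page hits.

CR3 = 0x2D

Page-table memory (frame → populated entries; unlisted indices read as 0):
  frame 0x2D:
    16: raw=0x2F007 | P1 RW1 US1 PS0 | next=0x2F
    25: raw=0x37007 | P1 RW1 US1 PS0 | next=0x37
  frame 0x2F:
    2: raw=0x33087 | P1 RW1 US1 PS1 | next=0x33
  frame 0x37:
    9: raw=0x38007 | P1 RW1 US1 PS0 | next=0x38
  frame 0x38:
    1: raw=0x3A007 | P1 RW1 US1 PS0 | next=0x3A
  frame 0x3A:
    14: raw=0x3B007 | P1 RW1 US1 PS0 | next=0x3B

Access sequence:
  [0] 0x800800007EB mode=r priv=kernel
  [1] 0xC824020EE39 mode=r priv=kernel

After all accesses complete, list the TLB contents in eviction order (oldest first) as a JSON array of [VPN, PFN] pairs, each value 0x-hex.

Walk each access:
#0 VA=0x800800007EB (r,kernel):
  lvl0: tbl 0x2D, slot 16 ⇒ 0x2F007 (P1/RW1/US1/PS0)
  lvl1: tbl 0x2F, slot 2 ⇒ 0x33087 (P1/RW1/US1/PS1)
  ✓ 0x337EB (huge @L1)  — 2 lookups
#1 VA=0xC824020EE39 (r,kernel):
  lvl0: tbl 0x2D, slot 25 ⇒ 0x37007 (P1/RW1/US1/PS0)
  lvl1: tbl 0x37, slot 9 ⇒ 0x38007 (P1/RW1/US1/PS0)
  lvl2: tbl 0x38, slot 1 ⇒ 0x3A007 (P1/RW1/US1/PS0)
  lvl3: tbl 0x3A, slot 14 ⇒ 0x3B007 (P1/RW1/US1/PS0)
  ✓ 0x3BE39  — 4 lookups

TLB: [["0x80080000", "0x33"], ["0xC824020E", "0x3B"]]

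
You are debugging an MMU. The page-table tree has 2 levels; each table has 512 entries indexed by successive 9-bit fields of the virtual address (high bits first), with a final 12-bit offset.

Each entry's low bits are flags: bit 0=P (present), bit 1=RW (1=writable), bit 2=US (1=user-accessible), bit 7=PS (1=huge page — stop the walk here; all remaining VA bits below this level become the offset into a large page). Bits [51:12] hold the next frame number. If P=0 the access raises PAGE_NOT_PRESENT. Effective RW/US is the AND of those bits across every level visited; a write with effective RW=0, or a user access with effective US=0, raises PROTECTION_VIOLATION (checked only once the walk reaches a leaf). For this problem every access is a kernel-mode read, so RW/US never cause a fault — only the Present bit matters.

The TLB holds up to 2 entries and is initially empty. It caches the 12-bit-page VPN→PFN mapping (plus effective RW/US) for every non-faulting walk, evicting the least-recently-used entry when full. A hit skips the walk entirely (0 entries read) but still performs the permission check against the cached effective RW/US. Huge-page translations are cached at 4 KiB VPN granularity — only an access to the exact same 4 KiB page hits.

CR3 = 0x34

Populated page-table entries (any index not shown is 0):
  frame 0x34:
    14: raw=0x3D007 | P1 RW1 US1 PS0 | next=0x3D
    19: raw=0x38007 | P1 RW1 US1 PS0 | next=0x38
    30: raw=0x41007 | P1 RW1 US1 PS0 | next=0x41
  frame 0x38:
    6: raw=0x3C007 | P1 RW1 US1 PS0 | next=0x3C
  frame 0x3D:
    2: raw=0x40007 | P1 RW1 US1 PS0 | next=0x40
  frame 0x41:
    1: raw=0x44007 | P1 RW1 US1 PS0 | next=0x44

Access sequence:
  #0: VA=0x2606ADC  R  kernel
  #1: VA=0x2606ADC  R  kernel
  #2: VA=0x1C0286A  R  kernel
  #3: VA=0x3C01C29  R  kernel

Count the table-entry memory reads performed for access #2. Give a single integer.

Trace:
#0 VA=0x2606ADC (r,kernel):
  L0: frame=0x34 idx=19 entry=0x38007 [P=1 RW=1 US=1 PS=0]
  L1: frame=0x38 idx=6 entry=0x3C007 [P=1 RW=1 US=1 PS=0]
  ✓ 0x3CADC  — 2 lookups
#1 VA=0x2606ADC (r,kernel):
  TLB hit vpn=0x2606 → PA=0x3CADC
#2 VA=0x1C0286A (r,kernel):
  L0: frame=0x34 idx=14 entry=0x3D007 [P=1 RW=1 US=1 PS=0]
  L1: frame=0x3D idx=2 entry=0x40007 [P=1 RW=1 US=1 PS=0]
  ✓ 0x4086A  — 2 lookups
#3 VA=0x3C01C29 (r,kernel):
  L0: frame=0x34 idx=30 entry=0x41007 [P=1 RW=1 US=1 PS=0]
  L1: frame=0x41 idx=1 entry=0x44007 [P=1 RW=1 US=1 PS=0]
  ✓ 0x44C29  — 2 lookups

Entries read for #2: 2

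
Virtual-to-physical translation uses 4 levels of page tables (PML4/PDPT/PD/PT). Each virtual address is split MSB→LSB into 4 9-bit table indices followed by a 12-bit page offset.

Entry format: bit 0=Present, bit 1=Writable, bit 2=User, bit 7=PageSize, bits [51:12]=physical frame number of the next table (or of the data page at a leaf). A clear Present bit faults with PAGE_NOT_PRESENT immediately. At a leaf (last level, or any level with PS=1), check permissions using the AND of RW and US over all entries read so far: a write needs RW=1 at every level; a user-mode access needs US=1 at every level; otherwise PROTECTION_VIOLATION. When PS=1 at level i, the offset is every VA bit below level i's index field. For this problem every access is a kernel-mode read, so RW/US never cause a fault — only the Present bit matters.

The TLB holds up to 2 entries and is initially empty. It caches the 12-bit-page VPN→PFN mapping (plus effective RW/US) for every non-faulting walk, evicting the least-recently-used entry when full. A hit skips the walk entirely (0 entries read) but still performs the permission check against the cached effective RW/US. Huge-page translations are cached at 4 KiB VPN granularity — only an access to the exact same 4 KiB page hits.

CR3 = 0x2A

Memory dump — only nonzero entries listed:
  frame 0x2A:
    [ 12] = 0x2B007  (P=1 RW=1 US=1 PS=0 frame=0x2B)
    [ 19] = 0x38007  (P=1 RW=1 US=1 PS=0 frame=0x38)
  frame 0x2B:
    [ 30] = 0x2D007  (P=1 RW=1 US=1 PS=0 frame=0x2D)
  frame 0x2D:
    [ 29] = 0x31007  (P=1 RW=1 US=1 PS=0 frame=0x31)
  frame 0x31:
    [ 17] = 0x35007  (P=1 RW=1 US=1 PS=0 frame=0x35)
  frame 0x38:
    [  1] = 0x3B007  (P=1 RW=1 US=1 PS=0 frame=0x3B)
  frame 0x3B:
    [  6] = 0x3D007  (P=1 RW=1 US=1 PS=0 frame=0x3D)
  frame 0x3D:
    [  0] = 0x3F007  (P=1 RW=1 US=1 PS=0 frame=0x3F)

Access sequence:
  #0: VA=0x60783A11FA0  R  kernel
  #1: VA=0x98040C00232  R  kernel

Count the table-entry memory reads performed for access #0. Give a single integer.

Walk each access:
#0 VA=0x60783A11FA0 (r,kernel):
  lvl0: tbl 0x2A, slot 12 ⇒ 0x2B007 (P1/RW1/US1/PS0)
  lvl1: tbl 0x2B, slot 30 ⇒ 0x2D007 (P1/RW1/US1/PS0)
  lvl2: tbl 0x2D, slot 29 ⇒ 0x31007 (P1/RW1/US1/PS0)
  lvl3: tbl 0x31, slot 17 ⇒ 0x35007 (P1/RW1/US1/PS0)
  ✓ 0x35FA0  — 4 lookups
#1 VA=0x98040C00232 (r,kernel):
  lvl0: tbl 0x2A, slot 19 ⇒ 0x38007 (P1/RW1/US1/PS0)
  lvl1: tbl 0x38, slot 1 ⇒ 0x3B007 (P1/RW1/US1/PS0)
  lvl2: tbl 0x3B, slot 6 ⇒ 0x3D007 (P1/RW1/US1/PS0)
  lvl3: tbl 0x3D, slot 0 ⇒ 0x3F007 (P1/RW1/US1/PS0)
  ✓ 0x3F232  — 4 lookups

Entries read for #0: 4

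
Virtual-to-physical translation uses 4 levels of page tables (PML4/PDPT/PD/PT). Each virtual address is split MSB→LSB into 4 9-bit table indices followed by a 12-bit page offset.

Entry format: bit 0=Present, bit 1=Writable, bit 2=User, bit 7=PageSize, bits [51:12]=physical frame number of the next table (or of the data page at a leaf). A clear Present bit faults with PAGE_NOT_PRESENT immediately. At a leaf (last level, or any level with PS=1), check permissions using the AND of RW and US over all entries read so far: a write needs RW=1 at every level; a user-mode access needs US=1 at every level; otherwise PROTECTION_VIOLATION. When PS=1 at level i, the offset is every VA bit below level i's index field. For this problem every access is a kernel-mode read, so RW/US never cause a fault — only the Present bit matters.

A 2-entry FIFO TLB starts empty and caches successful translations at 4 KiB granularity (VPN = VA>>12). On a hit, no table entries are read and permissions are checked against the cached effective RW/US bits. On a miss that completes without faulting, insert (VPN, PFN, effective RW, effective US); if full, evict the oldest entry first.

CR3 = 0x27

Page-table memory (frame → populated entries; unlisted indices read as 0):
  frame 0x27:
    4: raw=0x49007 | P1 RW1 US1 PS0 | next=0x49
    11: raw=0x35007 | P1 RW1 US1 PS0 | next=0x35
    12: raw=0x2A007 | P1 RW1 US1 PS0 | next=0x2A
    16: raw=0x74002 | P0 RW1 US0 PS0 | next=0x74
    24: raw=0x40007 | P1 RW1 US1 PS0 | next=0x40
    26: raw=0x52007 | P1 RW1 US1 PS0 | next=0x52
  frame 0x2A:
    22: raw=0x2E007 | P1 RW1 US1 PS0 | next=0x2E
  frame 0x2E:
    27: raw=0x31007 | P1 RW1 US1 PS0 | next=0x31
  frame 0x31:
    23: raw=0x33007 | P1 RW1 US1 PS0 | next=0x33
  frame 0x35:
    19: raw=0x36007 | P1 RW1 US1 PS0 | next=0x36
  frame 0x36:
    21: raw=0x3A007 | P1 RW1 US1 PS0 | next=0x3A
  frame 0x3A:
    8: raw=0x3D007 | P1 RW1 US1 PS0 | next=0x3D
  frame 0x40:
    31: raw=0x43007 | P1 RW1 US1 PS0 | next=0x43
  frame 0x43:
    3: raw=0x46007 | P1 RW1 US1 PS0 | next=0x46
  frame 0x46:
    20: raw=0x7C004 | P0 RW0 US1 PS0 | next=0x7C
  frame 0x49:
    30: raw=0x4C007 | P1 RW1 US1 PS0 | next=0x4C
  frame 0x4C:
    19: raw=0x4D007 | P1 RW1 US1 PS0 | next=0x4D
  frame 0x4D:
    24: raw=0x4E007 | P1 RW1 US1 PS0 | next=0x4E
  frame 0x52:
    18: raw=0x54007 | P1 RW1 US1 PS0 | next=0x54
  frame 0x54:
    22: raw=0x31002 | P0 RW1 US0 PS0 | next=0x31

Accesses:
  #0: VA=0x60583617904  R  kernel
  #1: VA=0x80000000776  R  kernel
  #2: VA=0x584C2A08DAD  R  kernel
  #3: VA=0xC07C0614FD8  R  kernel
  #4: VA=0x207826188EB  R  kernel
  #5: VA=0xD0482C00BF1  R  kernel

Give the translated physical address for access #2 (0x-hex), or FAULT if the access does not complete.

Trace:
#0 VA=0x60583617904 (r,kernel):
  L0 @0x27[12] → 0x2A007  P=1,RW=1,US=1,PS=0
  L1 @0x2A[22] → 0x2E007  P=1,RW=1,US=1,PS=0
  L2 @0x2E[27] → 0x31007  P=1,RW=1,US=1,PS=0
  L3 @0x31[23] → 0x33007  P=1,RW=1,US=1,PS=0
  → PA=0x33904  (4 entries read)
#1 VA=0x80000000776 (r,kernel):
  L0 @0x27[16] → 0x74002  P=0,RW=1,US=0,PS=0
  → PAGE_NOT_PRESENT  (1 entries read)
#2 VA=0x584C2A08DAD (r,kernel):
  L0 @0x27[11] → 0x35007  P=1,RW=1,US=1,PS=0
  L1 @0x35[19] → 0x36007  P=1,RW=1,US=1,PS=0
  L2 @0x36[21] → 0x3A007  P=1,RW=1,US=1,PS=0
  L3 @0x3A[8] → 0x3D007  P=1,RW=1,US=1,PS=0
  → PA=0x3DDAD  (4 entries read)
#3 VA=0xC07C0614FD8 (r,kernel):
  L0 @0x27[24] → 0x40007  P=1,RW=1,US=1,PS=0
  L1 @0x40[31] → 0x43007  P=1,RW=1,US=1,PS=0
  L2 @0x43[3] → 0x46007  P=1,RW=1,US=1,PS=0
  L3 @0x46[20] → 0x7C004  P=0,RW=0,US=1,PS=0
  → PAGE_NOT_PRESENT  (4 entries read)
#4 VA=0x207826188EB (r,kernel):
  L0 @0x27[4] → 0x49007  P=1,RW=1,US=1,PS=0
  L1 @0x49[30] → 0x4C007  P=1,RW=1,US=1,PS=0
  L2 @0x4C[19] → 0x4D007  P=1,RW=1,US=1,PS=0
  L3 @0x4D[24] → 0x4E007  P=1,RW=1,US=1,PS=0
  → PA=0x4E8EB  (4 entries read)
#5 VA=0xD0482C00BF1 (r,kernel):
  L0 @0x27[26] → 0x52007  P=1,RW=1,US=1,PS=0
  L1 @0x52[18] → 0x54007  P=1,RW=1,US=1,PS=0
  L2 @0x54[22] → 0x31002  P=0,RW=1,US=0,PS=0
  → PAGE_NOT_PRESENT  (3 entries read)

Access #2 PA: 0x3DDAD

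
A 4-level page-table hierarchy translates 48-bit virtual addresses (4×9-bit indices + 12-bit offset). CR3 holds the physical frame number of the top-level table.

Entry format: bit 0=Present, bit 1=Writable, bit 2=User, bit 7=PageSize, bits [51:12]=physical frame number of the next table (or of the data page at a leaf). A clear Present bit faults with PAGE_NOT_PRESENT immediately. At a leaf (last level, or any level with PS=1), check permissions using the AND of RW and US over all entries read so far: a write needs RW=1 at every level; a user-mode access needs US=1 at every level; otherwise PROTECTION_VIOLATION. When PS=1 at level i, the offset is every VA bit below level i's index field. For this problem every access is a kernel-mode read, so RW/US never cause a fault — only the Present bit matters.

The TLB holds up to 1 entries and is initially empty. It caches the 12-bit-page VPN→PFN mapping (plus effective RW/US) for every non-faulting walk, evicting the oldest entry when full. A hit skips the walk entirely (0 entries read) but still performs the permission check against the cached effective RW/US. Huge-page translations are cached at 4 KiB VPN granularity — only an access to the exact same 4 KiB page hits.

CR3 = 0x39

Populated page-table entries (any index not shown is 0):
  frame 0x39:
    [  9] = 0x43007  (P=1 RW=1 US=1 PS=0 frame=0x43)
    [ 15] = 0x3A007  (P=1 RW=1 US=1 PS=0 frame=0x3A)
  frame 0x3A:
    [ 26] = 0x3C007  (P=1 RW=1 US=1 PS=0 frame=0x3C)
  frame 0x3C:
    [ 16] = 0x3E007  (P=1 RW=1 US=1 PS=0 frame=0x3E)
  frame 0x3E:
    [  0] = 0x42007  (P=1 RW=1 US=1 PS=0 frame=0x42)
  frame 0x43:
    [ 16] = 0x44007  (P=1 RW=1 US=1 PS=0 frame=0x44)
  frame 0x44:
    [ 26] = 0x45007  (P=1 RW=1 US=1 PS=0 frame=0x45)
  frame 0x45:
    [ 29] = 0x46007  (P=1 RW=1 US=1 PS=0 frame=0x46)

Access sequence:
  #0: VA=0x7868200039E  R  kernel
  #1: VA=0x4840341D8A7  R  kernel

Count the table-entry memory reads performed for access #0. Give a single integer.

Trace:
#0 VA=0x7868200039E (r,kernel):
  L0 @0x39[15] → 0x3A007  P=1,RW=1,US=1,PS=0
  L1 @0x3A[26] → 0x3C007  P=1,RW=1,US=1,PS=0
  L2 @0x3C[16] → 0x3E007  P=1,RW=1,US=1,PS=0
  L3 @0x3E[0] → 0x42007  P=1,RW=1,US=1,PS=0
  ⇒ phys 0x4239E  [4 reads]
#1 VA=0x4840341D8A7 (r,kernel):
  L0 @0x39[9] → 0x43007  P=1,RW=1,US=1,PS=0
  L1 @0x43[16] → 0x44007  P=1,RW=1,US=1,PS=0
  L2 @0x44[26] → 0x45007  P=1,RW=1,US=1,PS=0
  L3 @0x45[29] → 0x46007  P=1,RW=1,US=1,PS=0
  ⇒ phys 0x468A7  [4 reads]

Entries read for #0: 4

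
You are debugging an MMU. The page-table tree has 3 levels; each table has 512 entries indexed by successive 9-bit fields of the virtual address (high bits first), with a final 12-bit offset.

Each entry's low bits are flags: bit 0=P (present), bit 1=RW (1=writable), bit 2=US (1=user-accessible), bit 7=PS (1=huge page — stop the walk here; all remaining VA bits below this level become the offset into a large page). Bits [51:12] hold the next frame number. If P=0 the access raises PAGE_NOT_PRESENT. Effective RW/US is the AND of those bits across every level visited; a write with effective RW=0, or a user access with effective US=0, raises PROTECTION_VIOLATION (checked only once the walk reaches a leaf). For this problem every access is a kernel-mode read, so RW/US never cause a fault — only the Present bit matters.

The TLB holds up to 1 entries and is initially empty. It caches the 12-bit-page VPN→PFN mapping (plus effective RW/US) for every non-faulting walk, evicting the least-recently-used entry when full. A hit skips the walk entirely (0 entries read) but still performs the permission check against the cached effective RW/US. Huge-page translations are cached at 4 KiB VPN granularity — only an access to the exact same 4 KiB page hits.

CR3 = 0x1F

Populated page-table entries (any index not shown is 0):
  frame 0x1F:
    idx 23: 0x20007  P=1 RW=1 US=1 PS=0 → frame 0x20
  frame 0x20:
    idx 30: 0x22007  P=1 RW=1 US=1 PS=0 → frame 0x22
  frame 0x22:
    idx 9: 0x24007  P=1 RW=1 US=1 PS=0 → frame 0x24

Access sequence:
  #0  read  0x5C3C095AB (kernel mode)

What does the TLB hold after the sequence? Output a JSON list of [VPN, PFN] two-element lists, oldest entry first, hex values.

Per-access translation:
#0 VA=0x5C3C095AB (r,kernel):
  L0 @0x1F[23] → 0x20007  P=1,RW=1,US=1,PS=0
  L1 @0x20[30] → 0x22007  P=1,RW=1,US=1,PS=0
  L2 @0x22[9] → 0x24007  P=1,RW=1,US=1,PS=0
  ⇒ phys 0x245AB  [3 reads]

TLB: [["0x5C3C09", "0x24"]]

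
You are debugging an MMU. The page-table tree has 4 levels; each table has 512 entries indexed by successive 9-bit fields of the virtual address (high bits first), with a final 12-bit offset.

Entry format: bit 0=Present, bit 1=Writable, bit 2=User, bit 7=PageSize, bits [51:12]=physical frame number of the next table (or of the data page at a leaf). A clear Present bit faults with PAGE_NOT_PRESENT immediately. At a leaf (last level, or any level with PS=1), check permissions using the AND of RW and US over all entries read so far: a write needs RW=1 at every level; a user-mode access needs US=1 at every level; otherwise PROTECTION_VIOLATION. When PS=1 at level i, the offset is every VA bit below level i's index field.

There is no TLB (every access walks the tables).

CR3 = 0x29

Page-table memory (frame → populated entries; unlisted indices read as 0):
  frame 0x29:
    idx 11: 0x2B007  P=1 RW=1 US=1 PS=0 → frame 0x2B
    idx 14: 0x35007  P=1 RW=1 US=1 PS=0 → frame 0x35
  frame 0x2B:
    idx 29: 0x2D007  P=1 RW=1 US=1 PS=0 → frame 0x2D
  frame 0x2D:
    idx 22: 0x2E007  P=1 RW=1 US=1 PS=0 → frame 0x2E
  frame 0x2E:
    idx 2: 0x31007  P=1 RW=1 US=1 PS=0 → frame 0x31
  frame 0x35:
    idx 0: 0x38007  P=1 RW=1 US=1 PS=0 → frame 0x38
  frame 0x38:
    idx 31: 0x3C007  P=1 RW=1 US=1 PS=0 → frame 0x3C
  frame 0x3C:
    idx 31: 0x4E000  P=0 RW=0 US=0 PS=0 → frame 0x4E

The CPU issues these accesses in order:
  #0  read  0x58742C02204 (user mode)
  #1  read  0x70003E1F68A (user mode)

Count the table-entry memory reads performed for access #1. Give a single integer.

Trace:
#0 VA=0x58742C02204 (r,user):
  [0] read 0x29 idx=11: raw=0x2B007 flags P=1 W=1 U=1 S=0
  [1] read 0x2B idx=29: raw=0x2D007 flags P=1 W=1 U=1 S=0
  [2] read 0x2D idx=22: raw=0x2E007 flags P=1 W=1 U=1 S=0
  [3] read 0x2E idx=2: raw=0x31007 flags P=1 W=1 U=1 S=0
  ⇒ phys 0x31204  [4 reads]
#1 VA=0x70003E1F68A (r,user):
  [0] read 0x29 idx=14: raw=0x35007 flags P=1 W=1 U=1 S=0
  [1] read 0x35 idx=0: raw=0x38007 flags P=1 W=1 U=1 S=0
  [2] read 0x38 idx=31: raw=0x3C007 flags P=1 W=1 U=1 S=0
  [3] read 0x3C idx=31: raw=0x4E000 flags P=0 W=0 U=0 S=0
  ⇒ fault: PAGE_NOT_PRESENT  — 4 lookups

Entries read for #1: 4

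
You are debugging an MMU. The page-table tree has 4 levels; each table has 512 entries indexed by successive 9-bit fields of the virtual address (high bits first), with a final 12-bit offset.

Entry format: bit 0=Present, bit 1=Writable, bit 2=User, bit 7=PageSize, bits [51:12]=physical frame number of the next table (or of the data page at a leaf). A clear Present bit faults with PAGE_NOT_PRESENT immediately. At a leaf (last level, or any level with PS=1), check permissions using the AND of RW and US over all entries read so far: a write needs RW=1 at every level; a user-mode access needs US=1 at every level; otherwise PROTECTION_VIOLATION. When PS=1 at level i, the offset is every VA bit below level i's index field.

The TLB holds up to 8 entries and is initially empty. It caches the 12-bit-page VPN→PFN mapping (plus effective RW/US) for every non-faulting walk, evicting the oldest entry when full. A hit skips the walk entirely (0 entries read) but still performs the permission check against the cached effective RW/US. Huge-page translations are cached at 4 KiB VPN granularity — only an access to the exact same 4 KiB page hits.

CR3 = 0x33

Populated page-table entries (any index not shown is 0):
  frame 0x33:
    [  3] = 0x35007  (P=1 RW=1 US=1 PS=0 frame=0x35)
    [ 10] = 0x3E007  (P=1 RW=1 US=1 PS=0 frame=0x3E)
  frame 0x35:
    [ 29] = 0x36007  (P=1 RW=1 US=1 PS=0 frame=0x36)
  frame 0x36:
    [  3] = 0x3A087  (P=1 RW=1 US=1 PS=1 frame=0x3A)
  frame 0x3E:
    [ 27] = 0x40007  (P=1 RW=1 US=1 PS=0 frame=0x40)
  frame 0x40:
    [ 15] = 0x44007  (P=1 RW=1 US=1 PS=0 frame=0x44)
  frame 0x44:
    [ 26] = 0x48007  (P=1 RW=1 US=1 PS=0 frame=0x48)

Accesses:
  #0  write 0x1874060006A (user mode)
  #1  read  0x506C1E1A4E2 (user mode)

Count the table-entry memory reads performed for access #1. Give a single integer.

Walk each access:
#0 VA=0x1874060006A (w,user):
  L0 @0x33[3] → 0x35007  P=1,RW=1,US=1,PS=0
  L1 @0x35[29] → 0x36007  P=1,RW=1,US=1,PS=0
  L2 @0x36[3] → 0x3A087  P=1,RW=1,US=1,PS=1
  → PA=0x3A06A (huge @L2)  (3 entries read)
#1 VA=0x506C1E1A4E2 (r,user):
  L0 @0x33[10] → 0x3E007  P=1,RW=1,US=1,PS=0
  L1 @0x3E[27] → 0x40007  P=1,RW=1,US=1,PS=0
  L2 @0x40[15] → 0x44007  P=1,RW=1,US=1,PS=0
  L3 @0x44[26] → 0x48007  P=1,RW=1,US=1,PS=0
  → PA=0x484E2  (4 entries read)

Entries read for #1: 4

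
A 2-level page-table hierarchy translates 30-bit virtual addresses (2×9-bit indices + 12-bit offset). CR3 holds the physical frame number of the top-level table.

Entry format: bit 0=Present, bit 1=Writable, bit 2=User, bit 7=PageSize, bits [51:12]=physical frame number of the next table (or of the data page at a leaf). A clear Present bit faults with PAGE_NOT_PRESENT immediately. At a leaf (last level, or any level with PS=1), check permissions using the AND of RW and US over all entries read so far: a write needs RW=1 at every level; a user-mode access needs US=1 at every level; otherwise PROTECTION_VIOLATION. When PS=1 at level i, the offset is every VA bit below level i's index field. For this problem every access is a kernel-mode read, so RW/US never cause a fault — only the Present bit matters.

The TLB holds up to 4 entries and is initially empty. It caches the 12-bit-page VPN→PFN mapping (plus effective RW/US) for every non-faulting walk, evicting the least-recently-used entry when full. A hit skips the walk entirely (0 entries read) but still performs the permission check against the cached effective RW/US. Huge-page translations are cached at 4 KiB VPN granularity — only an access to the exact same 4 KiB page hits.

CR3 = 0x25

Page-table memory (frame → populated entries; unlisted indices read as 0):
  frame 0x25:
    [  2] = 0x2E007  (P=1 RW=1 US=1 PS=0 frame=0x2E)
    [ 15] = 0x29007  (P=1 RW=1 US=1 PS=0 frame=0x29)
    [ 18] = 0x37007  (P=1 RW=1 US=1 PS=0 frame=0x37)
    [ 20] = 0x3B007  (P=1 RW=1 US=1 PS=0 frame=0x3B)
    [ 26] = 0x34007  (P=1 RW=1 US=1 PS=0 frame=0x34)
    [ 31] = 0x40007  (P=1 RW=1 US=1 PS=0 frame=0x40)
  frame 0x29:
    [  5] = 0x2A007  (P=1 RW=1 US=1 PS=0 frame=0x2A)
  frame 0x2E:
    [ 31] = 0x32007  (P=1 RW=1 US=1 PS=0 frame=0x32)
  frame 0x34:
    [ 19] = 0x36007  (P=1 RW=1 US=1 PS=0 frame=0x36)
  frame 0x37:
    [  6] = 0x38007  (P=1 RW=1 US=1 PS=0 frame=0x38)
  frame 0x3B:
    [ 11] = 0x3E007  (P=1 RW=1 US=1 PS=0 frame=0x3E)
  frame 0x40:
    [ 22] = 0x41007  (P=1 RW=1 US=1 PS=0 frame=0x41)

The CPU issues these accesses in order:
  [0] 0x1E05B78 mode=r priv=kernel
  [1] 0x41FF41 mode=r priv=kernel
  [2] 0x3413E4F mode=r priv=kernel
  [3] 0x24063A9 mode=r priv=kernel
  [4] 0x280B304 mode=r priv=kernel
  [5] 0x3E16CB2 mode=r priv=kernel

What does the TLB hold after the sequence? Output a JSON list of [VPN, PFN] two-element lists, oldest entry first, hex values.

Trace:
#0 VA=0x1E05B78 (r,kernel):
  L0 @0x25[15] → 0x29007  P=1,RW=1,US=1,PS=0
  L1 @0x29[5] → 0x2A007  P=1,RW=1,US=1,PS=0
  → PA=0x2AB78  (2 entries read)
#1 VA=0x41FF41 (r,kernel):
  L0 @0x25[2] → 0x2E007  P=1,RW=1,US=1,PS=0
  L1 @0x2E[31] → 0x32007  P=1,RW=1,US=1,PS=0
  → PA=0x32F41  (2 entries read)
#2 VA=0x3413E4F (r,kernel):
  L0 @0x25[26] → 0x34007  P=1,RW=1,US=1,PS=0
  L1 @0x34[19] → 0x36007  P=1,RW=1,US=1,PS=0
  → PA=0x36E4F  (2 entries read)
#3 VA=0x24063A9 (r,kernel):
  L0 @0x25[18] → 0x37007  P=1,RW=1,US=1,PS=0
  L1 @0x37[6] → 0x38007  P=1,RW=1,US=1,PS=0
  → PA=0x383A9  (2 entries read)
#4 VA=0x280B304 (r,kernel):
  L0 @0x25[20] → 0x3B007  P=1,RW=1,US=1,PS=0
  L1 @0x3B[11] → 0x3E007  P=1,RW=1,US=1,PS=0
  → PA=0x3E304  (2 entries read)
#5 VA=0x3E16CB2 (r,kernel):
  L0 @0x25[31] → 0x40007  P=1,RW=1,US=1,PS=0
  L1 @0x40[22] → 0x41007  P=1,RW=1,US=1,PS=0
  → PA=0x41CB2  (2 entries read)

TLB: [["0x3413", "0x36"], ["0x2406", "0x38"], ["0x280B", "0x3E"], ["0x3E16", "0x41"]]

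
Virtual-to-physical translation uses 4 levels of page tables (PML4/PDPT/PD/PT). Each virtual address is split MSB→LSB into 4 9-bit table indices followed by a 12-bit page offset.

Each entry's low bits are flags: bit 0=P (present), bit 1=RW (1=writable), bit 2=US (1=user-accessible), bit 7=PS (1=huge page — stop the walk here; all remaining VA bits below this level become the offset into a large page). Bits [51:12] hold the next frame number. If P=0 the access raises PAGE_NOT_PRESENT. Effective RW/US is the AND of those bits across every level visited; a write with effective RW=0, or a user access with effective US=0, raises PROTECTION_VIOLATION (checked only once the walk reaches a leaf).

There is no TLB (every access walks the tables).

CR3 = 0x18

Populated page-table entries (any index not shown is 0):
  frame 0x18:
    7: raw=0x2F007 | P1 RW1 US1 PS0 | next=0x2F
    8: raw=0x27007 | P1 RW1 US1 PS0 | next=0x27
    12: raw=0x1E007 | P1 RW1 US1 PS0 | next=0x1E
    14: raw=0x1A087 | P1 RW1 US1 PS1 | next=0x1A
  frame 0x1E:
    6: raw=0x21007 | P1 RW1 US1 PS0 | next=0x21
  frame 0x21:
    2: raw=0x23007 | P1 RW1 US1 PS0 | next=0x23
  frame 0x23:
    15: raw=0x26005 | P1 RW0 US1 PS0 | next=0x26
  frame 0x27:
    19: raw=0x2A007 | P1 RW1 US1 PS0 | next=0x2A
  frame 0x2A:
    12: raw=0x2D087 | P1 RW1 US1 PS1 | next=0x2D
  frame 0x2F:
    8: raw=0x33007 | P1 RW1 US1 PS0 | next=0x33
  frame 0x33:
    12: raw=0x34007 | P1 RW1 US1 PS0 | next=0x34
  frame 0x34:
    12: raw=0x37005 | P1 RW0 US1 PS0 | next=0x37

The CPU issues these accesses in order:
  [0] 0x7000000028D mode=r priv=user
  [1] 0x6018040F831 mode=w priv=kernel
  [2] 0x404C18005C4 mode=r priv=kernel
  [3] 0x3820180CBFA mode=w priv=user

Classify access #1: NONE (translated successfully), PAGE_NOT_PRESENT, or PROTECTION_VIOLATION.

Walk each access:
#0 VA=0x7000000028D (r,user):
  lvl0: tbl 0x18, slot 14 ⇒ 0x1A087 (P1/RW1/US1/PS1)
  ✓ 0x1A28D (huge @L0)  — 1 lookups
#1 VA=0x6018040F831 (w,kernel):
  lvl0: tbl 0x18, slot 12 ⇒ 0x1E007 (P1/RW1/US1/PS0)
  lvl1: tbl 0x1E, slot 6 ⇒ 0x21007 (P1/RW1/US1/PS0)
  lvl2: tbl 0x21, slot 2 ⇒ 0x23007 (P1/RW1/US1/PS0)
  lvl3: tbl 0x23, slot 15 ⇒ 0x26005 (P1/RW0/US1/PS0)
  ✗ PROTECTION_VIOLATION  [4 reads]
#2 VA=0x404C18005C4 (r,kernel):
  lvl0: tbl 0x18, slot 8 ⇒ 0x27007 (P1/RW1/US1/PS0)
  lvl1: tbl 0x27, slot 19 ⇒ 0x2A007 (P1/RW1/US1/PS0)
  lvl2: tbl 0x2A, slot 12 ⇒ 0x2D087 (P1/RW1/US1/PS1)
  ✓ 0x2D5C4 (huge @L2)  — 3 lookups
#3 VA=0x3820180CBFA (w,user):
  lvl0: tbl 0x18, slot 7 ⇒ 0x2F007 (P1/RW1/US1/PS0)
  lvl1: tbl 0x2F, slot 8 ⇒ 0x33007 (P1/RW1/US1/PS0)
  lvl2: tbl 0x33, slot 12 ⇒ 0x34007 (P1/RW1/US1/PS0)
  lvl3: tbl 0x34, slot 12 ⇒ 0x37005 (P1/RW0/US1/PS0)
  ✗ PROTECTION_VIOLATION  [4 reads]

Access #1 fault: PROTECTION_VIOLATION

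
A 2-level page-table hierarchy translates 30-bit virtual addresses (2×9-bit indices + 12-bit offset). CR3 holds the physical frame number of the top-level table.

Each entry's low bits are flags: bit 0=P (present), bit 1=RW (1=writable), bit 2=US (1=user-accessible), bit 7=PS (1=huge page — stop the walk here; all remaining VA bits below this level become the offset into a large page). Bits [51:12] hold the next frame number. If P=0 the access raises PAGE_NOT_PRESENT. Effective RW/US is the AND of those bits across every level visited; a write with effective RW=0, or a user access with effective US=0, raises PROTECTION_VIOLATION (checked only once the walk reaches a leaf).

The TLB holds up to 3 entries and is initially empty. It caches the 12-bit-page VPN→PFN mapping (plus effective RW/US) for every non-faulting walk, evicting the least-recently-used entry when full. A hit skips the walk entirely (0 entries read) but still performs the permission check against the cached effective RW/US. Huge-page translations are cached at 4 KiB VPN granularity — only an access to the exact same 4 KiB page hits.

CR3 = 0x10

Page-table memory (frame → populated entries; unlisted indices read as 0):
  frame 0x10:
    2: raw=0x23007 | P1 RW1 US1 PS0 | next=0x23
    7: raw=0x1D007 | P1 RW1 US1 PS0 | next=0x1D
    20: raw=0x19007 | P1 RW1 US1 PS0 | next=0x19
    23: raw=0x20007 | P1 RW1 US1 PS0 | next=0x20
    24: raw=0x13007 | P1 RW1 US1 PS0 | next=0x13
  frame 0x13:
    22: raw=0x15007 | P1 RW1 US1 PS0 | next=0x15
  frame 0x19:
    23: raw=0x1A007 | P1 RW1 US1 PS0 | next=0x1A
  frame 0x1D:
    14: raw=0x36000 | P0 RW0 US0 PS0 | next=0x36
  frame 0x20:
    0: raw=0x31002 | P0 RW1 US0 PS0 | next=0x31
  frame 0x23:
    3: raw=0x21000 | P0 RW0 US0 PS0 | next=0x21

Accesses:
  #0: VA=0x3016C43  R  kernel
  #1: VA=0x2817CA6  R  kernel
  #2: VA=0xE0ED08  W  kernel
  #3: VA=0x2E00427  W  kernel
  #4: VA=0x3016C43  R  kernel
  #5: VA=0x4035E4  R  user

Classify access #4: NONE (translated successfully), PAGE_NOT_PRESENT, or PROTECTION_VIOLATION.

Per-access translation:
#0 VA=0x3016C43 (r,kernel):
  [0] read 0x10 idx=24: raw=0x13007 flags P=1 W=1 U=1 S=0
  [1] read 0x13 idx=22: raw=0x15007 flags P=1 W=1 U=1 S=0
  → PA=0x15C43  (2 entries read)
#1 VA=0x2817CA6 (r,kernel):
  [0] read 0x10 idx=20: raw=0x19007 flags P=1 W=1 U=1 S=0
  [1] read 0x19 idx=23: raw=0x1A007 flags P=1 W=1 U=1 S=0
  → PA=0x1ACA6  (2 entries read)
#2 VA=0xE0ED08 (w,kernel):
  [0] read 0x10 idx=7: raw=0x1D007 flags P=1 W=1 U=1 S=0
  [1] read 0x1D idx=14: raw=0x36000 flags P=0 W=0 U=0 S=0
  → PAGE_NOT_PRESENT  (2 entries read)
#3 VA=0x2E00427 (w,kernel):
  [0] read 0x10 idx=23: raw=0x20007 flags P=1 W=1 U=1 S=0
  [1] read 0x20 idx=0: raw=0x31002 flags P=0 W=1 U=0 S=0
  → PAGE_NOT_PRESENT  (2 entries read)
#4 VA=0x3016C43 (r,kernel):
  TLB hit vpn=0x3016 → PA=0x15C43
#5 VA=0x4035E4 (r,user):
  [0] read 0x10 idx=2: raw=0x23007 flags P=1 W=1 U=1 S=0
  [1] read 0x23 idx=3: raw=0x21000 flags P=0 W=0 U=0 S=0
  → PAGE_NOT_PRESENT  (2 entries read)

Access #4 fault: NONE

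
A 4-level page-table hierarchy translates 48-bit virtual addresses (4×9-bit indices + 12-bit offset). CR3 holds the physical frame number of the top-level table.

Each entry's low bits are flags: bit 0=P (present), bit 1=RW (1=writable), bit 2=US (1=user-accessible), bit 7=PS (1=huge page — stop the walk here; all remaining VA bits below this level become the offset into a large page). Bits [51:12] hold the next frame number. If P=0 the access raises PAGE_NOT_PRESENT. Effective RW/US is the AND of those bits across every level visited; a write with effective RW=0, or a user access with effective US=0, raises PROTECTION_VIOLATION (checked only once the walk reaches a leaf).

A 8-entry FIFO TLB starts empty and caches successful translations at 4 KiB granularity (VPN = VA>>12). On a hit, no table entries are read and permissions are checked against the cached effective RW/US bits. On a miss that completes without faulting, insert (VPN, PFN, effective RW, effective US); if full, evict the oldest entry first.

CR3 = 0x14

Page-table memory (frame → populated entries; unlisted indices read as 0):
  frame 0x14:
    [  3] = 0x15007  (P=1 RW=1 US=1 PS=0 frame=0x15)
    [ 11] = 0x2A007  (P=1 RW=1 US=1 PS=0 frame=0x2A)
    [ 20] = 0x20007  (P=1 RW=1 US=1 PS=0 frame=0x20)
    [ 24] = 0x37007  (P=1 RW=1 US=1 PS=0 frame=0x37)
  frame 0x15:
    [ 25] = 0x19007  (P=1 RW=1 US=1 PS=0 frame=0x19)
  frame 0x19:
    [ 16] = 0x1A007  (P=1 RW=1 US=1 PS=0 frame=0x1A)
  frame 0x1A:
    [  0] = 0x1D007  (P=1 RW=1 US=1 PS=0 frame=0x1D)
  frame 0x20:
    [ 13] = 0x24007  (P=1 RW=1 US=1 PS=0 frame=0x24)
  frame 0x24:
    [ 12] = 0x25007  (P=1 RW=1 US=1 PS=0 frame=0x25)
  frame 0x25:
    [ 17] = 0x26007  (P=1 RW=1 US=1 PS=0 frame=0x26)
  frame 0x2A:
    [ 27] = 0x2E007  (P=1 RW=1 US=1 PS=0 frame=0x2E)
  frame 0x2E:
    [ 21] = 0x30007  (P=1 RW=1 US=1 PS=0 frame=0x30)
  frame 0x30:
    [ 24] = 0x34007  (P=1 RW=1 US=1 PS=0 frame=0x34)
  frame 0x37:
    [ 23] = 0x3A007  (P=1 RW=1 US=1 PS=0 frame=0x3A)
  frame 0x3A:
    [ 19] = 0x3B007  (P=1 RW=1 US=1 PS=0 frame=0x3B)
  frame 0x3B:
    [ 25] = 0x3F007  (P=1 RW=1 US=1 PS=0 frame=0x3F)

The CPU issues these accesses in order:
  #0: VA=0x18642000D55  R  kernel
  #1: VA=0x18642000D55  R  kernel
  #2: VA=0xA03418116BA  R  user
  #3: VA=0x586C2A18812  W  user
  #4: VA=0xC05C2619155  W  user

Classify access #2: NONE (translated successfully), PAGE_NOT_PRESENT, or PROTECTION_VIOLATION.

Walk each access:
#0 VA=0x18642000D55 (r,kernel):
  lvl0: tbl 0x14, slot 3 ⇒ 0x15007 (P1/RW1/US1/PS0)
  lvl1: tbl 0x15, slot 25 ⇒ 0x19007 (P1/RW1/US1/PS0)
  lvl2: tbl 0x19, slot 16 ⇒ 0x1A007 (P1/RW1/US1/PS0)
  lvl3: tbl 0x1A, slot 0 ⇒ 0x1D007 (P1/RW1/US1/PS0)
  ⇒ phys 0x1DD55  [4 reads]
#1 VA=0x18642000D55 (r,kernel):
  TLB hit vpn=0x18642000 → PA=0x1DD55
#2 VA=0xA03418116BA (r,user):
  lvl0: tbl 0x14, slot 20 ⇒ 0x20007 (P1/RW1/US1/PS0)
  lvl1: tbl 0x20, slot 13 ⇒ 0x24007 (P1/RW1/US1/PS0)
  lvl2: tbl 0x24, slot 12 ⇒ 0x25007 (P1/RW1/US1/PS0)
  lvl3: tbl 0x25, slot 17 ⇒ 0x26007 (P1/RW1/US1/PS0)
  ⇒ phys 0x266BA  [4 reads]
#3 VA=0x586C2A18812 (w,user):
  lvl0: tbl 0x14, slot 11 ⇒ 0x2A007 (P1/RW1/US1/PS0)
  lvl1: tbl 0x2A, slot 27 ⇒ 0x2E007 (P1/RW1/US1/PS0)
  lvl2: tbl 0x2E, slot 21 ⇒ 0x30007 (P1/RW1/US1/PS0)
  lvl3: tbl 0x30, slot 24 ⇒ 0x34007 (P1/RW1/US1/PS0)
  ⇒ phys 0x34812  [4 reads]
#4 VA=0xC05C2619155 (w,user):
  lvl0: tbl 0x14, slot 24 ⇒ 0x37007 (P1/RW1/US1/PS0)
  lvl1: tbl 0x37, slot 23 ⇒ 0x3A007 (P1/RW1/US1/PS0)
  lvl2: tbl 0x3A, slot 19 ⇒ 0x3B007 (P1/RW1/US1/PS0)
  lvl3: tbl 0x3B, slot 25 ⇒ 0x3F007 (P1/RW1/US1/PS0)
  ⇒ phys 0x3F155  [4 reads]

Access #2 fault: NONE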